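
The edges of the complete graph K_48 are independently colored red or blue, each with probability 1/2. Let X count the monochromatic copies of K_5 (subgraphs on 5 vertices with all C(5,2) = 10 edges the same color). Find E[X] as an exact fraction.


Let X = Σ_S X_S over the C(48, 5) = 1712304 subsets S of size 5, where X_S = 1 if the K_5 on S is monochromatic.
For a fixed S, the K_5 on S has C(5, 2) = 10 edges. P[all 10 edges red] = (1/2)^10, and likewise for blue, so P[monochromatic] = 2·(1/2)^10 = 2^{1 − 10} = 1/512.
Summing: E[X] = C(48, 5) · 2^{1 − 10} = 1712304 · 1/512 = 107019/32.
Numerically: E[X] ≈ 3344.34375.

E[X] = C(48,5)·2^(1−C(5,2)) = 107019/32 ≈ 3344.34375.


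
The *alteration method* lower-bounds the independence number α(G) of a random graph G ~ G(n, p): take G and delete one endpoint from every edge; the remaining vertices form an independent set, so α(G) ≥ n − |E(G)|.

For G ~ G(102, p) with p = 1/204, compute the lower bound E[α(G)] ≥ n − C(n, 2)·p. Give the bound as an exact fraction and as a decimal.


E[|E(G)|] = C(102, 2)·p = 5151 · (1/204) = 101/4.
E[α(G)] ≥ n − E[|E(G)|] = 102 − 101/4 = 307/4.
Numerically: ≈ 76.750.
(This is only a lower bound; the true E[α(G)] may be larger.)

E[α(G)] ≥ 307/4 ≈ 76.750.


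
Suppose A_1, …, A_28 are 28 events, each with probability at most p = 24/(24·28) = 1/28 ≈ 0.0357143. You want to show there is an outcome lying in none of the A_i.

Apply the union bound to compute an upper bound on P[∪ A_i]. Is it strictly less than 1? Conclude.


Union bound: P[∪_{i=1}^{28} A_i] ≤ Σ_i P[A_i] ≤ 28·p = 28·(1/28) = 1.
Numerically: 1 ≈ 1.0000000.
Is 1 < 1? NO.
Since the bound 1 is ≥ 1, the union bound is uninformative here; it does NOT by itself certify existence.

28·p = 1 ≈ 1.0000000; existence NOT certified by the union bound.


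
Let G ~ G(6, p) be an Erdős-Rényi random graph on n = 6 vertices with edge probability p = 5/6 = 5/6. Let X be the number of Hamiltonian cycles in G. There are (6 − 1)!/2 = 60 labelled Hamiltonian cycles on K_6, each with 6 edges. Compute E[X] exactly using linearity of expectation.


K_6 has (6 − 1)!/2 = 60 labelled Hamiltonian cycles.
For each such Hamiltonian cycle H, let X_H = 1 if all 6 edges of H are present in G. Then P[X_H = 1] = p^{6} = (5/6)^{6} = 15625/46656.
By linearity of expectation: E[X] = Σ_H E[X_H] = 60 · p^{6} = 60 · 15625/46656 = 78125/3888.
Numerically: E[X] ≈ 20.1.

E[X] = 60 · (5/6)^{6} = 78125/3888 ≈ 20.1.


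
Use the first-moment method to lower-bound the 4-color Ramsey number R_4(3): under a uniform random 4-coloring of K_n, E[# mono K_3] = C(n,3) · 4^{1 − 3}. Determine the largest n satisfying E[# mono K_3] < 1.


We need C(n, 3) · 4^{1 − 3} < 1, i.e. C(n, 3) < 4^{3 − 1} = 16.
Check values of n near the boundary:
  n = 3: C(3, 3) = 1; 1 < 16? YES
  n = 4: C(4, 3) = 4; 4 < 16? YES
  n = 5: C(5, 3) = 10; 10 < 16? YES
  n = 6: C(6, 3) = 20; 20 < 16? NO
  n = 7: C(7, 3) = 35; 35 < 16? NO
The largest n with C(n, 3) < 16 is n = 5 (where E[X] = 5/8 ≈ 0.6250000). Hence R_4(3) > 5, i.e. R_4(3) ≥ 6.

Largest n = 5; hence R_4(3) > 5.


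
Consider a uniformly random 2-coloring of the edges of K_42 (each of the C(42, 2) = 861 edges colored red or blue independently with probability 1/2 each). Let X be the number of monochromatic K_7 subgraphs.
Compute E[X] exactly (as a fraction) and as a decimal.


Let X = Σ_S X_S over the C(42, 7) = 26978328 subsets S of size 7, where X_S = 1 if the K_7 on S is monochromatic.
For a fixed S, the K_7 on S has C(7, 2) = 21 edges. P[all 21 edges red] = (1/2)^21, and likewise for blue, so P[monochromatic] = 2·(1/2)^21 = 2^{1 − 21} = 1/1048576.
By linearity: E[X] = C(42, 7) · 2^{1 − 21} = 26978328 · 1/1048576 = 3372291/131072.
Numerically: E[X] ≈ 25.728539.

E[X] = C(42,7)·2^(1−C(7,2)) = 3372291/131072 ≈ 25.728539.


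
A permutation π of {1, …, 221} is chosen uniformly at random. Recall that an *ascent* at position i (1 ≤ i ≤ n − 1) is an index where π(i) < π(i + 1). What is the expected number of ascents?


Write X = Σ X_I over i = 1, …, 220, with X_I the indicator of one ascent.
There are 220 indicators.
For each fixed i, the pair (π(i), π(i+1)) is a uniformly random ordered pair of distinct values from {1, …, 221}; by symmetry P[π(i) < π(i+1)] = 1/2.
By linearity: E[X] = 220 · (1/2) = (221 − 1) · (1/2) = 110 ≈ 110.000000.

E[X] = 110 = 110.000000.


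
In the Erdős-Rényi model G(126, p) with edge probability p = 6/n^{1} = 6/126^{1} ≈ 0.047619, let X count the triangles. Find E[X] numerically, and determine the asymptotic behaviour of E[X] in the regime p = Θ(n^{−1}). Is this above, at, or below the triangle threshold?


Number of potential triangles: C(126, 3) = 325500.
Each occurs with probability p³ ≈ (0.047619)³ ≈ 1.0797970e-04.
By linearity: E[X] = C(126, 3)·p³ ≈ 325500 · 1.0797970e-04 ≈ 35.14739.
Here α = 1, so p = 6/n is exactly at the triangle threshold p ~ 1/n. Asymptotically E[X] → c³/6 = 6³/6 = 36 ≈ 36.00000, a bounded constant. In this regime the triangle count is asymptotically Poisson(c³/6).

E[X] ≈ 35.14739; in regime p = Θ(1/n^{1}) E[X] stays bounded (at the triangle threshold p ~ 1/n).


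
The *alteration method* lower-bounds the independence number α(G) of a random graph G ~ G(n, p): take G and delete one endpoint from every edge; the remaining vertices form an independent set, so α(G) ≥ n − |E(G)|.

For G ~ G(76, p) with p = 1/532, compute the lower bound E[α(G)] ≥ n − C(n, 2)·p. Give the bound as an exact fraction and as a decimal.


E[|E(G)|] = C(76, 2)·p = 2850 · (1/532) = 75/14.
E[α(G)] ≥ n − E[|E(G)|] = 76 − 75/14 = 989/14.
Numerically: ≈ 70.643.
(This is only a lower bound; the true E[α(G)] may be larger.)

E[α(G)] ≥ 989/14 ≈ 70.643.


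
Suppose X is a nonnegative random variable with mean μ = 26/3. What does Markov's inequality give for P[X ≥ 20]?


μ = E[X] = 26/3, a = 20.
Markov: P[X ≥ 20] ≤ μ/a = (26/3)/20 = 13/30.
Numerically: ≈ 0.4333.
(Since a = 20 > μ = 8.6667, the bound 13/30 is < 1 and informative.)

P[X ≥ 20] ≤ 13/30 ≈ 0.4333.


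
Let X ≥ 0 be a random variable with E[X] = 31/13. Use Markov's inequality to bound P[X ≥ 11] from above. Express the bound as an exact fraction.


μ = E[X] = 31/13, a = 11.
Markov: P[X ≥ 11] ≤ μ/a = (31/13)/11 = 31/143.
Numerically: ≈ 0.216783.
(Since a = 11 > μ = 2.384615, the bound 31/143 is < 1 and informative.)

P[X ≥ 11] ≤ 31/143 ≈ 0.216783.


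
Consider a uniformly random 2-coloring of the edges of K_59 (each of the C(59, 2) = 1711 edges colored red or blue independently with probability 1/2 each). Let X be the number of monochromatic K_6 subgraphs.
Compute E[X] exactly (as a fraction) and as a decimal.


Let X = Σ_S X_S over the C(59, 6) = 45057474 subsets S of size 6, where X_S = 1 if the K_6 on S is monochromatic.
For a fixed S, the K_6 on S has C(6, 2) = 15 edges. P[all 15 edges red] = (1/2)^15, and likewise for blue, so P[monochromatic] = 2·(1/2)^15 = 2^{1 − 15} = 1/16384.
By linearity: E[X] = C(59, 6) · 2^{1 − 15} = 45057474 · 1/16384 = 22528737/8192.
Numerically: E[X] ≈ 2750.089966.

E[X] = C(59,6)·2^(1−C(6,2)) = 22528737/8192 ≈ 2750.089966.


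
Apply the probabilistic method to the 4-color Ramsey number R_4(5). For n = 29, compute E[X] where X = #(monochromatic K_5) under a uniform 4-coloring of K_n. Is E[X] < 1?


E[X] = C(29, 5) · 4^{1 − 10} = 118755 · 4^{−9} = 118755/262144.
As a reduced fraction: E[X] = 118755/262144 ≈ 0.453.
Is E[X] < 1? YES.
Since E[X] < 1, there exists a 4-coloring of K_{29} with no monochromatic K_5; hence R_4(5) > 29.

E[X] = 118755/262144 ≈ 0.453; E[X] < 1, so R_4(5) > 29.


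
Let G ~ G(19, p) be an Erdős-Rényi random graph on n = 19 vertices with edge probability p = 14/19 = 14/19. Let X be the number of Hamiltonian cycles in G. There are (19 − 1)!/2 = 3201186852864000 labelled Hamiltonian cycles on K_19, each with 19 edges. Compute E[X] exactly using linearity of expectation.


K_19 has (19 − 1)!/2 = 3201186852864000 labelled Hamiltonian cycles.
For each such Hamiltonian cycle H, let X_H = 1 if all 19 edges of H are present in G. Then P[X_H = 1] = p^{19} = (14/19)^{19} = 5976303958948914397184/1978419655660313589123979.
Summing the indicators: E[X] = Σ_H E[X_H] = 3201186852864000 · p^{19} = 3201186852864000 · 5976303958948914397184/1978419655660313589123979 = 19131265662106339128470788663934976000/1978419655660313589123979.
Numerically: E[X] ≈ 9.67e+12.

E[X] = 3201186852864000 · (14/19)^{19} = 19131265662106339128470788663934976000/1978419655660313589123979 ≈ 9.67e+12.


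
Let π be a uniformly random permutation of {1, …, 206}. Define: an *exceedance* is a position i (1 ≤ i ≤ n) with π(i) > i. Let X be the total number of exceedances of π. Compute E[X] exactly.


Write X = Σ_{i=1}^{206} X_i, where X_i = 1_{π(i) > i}.
For each fixed i, π(i) is uniform over {1, …, 206} (marginal of a uniform permutation), so P[π(i) > i] = (n − i)/n. Summing: Σ_{i=1}^{206} (n − i)/n = (0 + 1 + … + 205)/206 = 206(206 − 1)/(2·206) = (206 − 1)/2.
Hence E[X] = Σ_{i=1}^{206} (206 − i)/206 = 205/2 ≈ 102.500.

E[X] = 205/2 = 102.500.


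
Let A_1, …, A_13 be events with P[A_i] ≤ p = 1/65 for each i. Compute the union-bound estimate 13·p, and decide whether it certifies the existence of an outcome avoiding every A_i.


Union bound: P[∪_{i=1}^{13} A_i] ≤ Σ_i P[A_i] ≤ 13·p = 13·(1/65) = 1/5.
Numerically: 1/5 ≈ 0.20000.
Is 1/5 < 1? YES.
Since P[∪ A_i] ≤ 1/5 < 1, the complement has P[∩ A_i^c] ≥ 1 − 1/5 = 4/5 > 0, so some outcome avoids every A_i.

13·p = 1/5 ≈ 0.20000; existence CERTIFIED by the union bound.


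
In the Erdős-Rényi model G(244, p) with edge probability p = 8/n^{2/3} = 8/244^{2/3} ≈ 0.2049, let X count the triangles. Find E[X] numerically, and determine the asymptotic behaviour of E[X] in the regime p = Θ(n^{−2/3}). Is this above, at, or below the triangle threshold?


Number of potential triangles: C(244, 3) = 2391444.
Each occurs with probability p³ ≈ (0.2049)³ ≈ 8.599839e-03.
By linearity: E[X] = C(244, 3)·p³ ≈ 2391444 · 8.599839e-03 ≈ 20566.0328.
Since α = 2/3 < 1, p = c/n^{2/3} ≫ 1/n is above the triangle threshold p ~ 1/n. Asymptotically E[X] ~ (c³/6)·n^{3(1−α)} = (8³/6)·n^{1} → ∞; triangles are abundant w.h.p.

E[X] ≈ 20566.0328; in regime p = Θ(1/n^{2/3}) E[X] diverges (above the triangle threshold p ~ 1/n).


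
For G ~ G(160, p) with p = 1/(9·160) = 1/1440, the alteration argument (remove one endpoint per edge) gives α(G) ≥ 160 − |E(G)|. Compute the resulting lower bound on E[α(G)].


E[|E(G)|] = C(160, 2)·p = 12720 · (1/1440) = 53/6.
E[α(G)] ≥ n − E[|E(G)|] = 160 − 53/6 = 907/6.
Numerically: ≈ 151.167.
(This is only a lower bound; the true E[α(G)] may be larger.)

E[α(G)] ≥ 907/6 ≈ 151.167.


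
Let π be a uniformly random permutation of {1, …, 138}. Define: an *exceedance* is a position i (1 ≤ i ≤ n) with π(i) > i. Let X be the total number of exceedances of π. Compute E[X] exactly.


Write X = Σ_{i=1}^{138} X_i, where X_i = 1_{π(i) > i}.
For each fixed i, π(i) is uniform over {1, …, 138} (marginal of a uniform permutation), so P[π(i) > i] = (n − i)/n. Summing: Σ_{i=1}^{138} (n − i)/n = (0 + 1 + … + 137)/138 = 138(138 − 1)/(2·138) = (138 − 1)/2.
Hence E[X] = Σ_{i=1}^{138} (138 − i)/138 = 137/2 ≈ 68.5000.

E[X] = 137/2 = 68.5000.


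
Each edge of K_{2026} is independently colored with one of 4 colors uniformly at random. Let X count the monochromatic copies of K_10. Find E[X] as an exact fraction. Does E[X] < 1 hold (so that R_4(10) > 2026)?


E[X] = C(2026, 10) · 4^{1 − 45} = 314029205130126398094885285 · 4^{−44} = 314029205130126398094885285/309485009821345068724781056.
As a reduced fraction: E[X] = 314029205130126398094885285/309485009821345068724781056 ≈ 1.01468.
Is E[X] < 1? NO.
Since E[X] ≥ 1, the first-moment bound is inconclusive at n = 2026; it does NOT by itself certify R_4(10) > 2026.

E[X] = 314029205130126398094885285/309485009821345068724781056 ≈ 1.01468; E[X] ≥ 1; first-moment method inconclusive here.


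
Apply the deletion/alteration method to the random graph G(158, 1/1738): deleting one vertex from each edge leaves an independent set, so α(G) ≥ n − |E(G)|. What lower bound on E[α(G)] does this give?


E[|E(G)|] = C(158, 2)·p = 12403 · (1/1738) = 157/22.
E[α(G)] ≥ n − E[|E(G)|] = 158 − 157/22 = 3319/22.
Numerically: ≈ 150.8636.
(This is only a lower bound; the true E[α(G)] may be larger.)

E[α(G)] ≥ 3319/22 ≈ 150.8636.


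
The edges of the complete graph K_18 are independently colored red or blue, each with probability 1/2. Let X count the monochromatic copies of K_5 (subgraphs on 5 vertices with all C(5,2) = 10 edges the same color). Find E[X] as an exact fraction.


Let X = Σ_S X_S over the C(18, 5) = 8568 subsets S of size 5, where X_S = 1 if the K_5 on S is monochromatic.
For a fixed S, the K_5 on S has C(5, 2) = 10 edges. P[all 10 edges red] = (1/2)^10, and likewise for blue, so P[monochromatic] = 2·(1/2)^10 = 2^{1 − 10} = 1/512.
By linearity: E[X] = C(18, 5) · 2^{1 − 10} = 8568 · 1/512 = 1071/64.
Numerically: E[X] ≈ 16.7344.

E[X] = C(18,5)·2^(1−C(5,2)) = 1071/64 ≈ 16.7344.


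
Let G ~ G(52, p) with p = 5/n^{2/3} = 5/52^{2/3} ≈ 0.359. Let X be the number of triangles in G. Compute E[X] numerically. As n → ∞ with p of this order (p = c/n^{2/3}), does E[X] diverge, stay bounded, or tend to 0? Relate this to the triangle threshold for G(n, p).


Number of potential triangles: C(52, 3) = 22100.
Each occurs with probability p³ ≈ (0.359)³ ≈ 4.62278e-02.
By linearity: E[X] = C(52, 3)·p³ ≈ 22100 · 4.62278e-02 ≈ 1021.635.
Since α = 2/3 < 1, p = c/n^{2/3} ≫ 1/n is above the triangle threshold p ~ 1/n. Asymptotically E[X] ~ (c³/6)·n^{3(1−α)} = (5³/6)·n^{1} → ∞; triangles are abundant w.h.p.

E[X] ≈ 1021.635; in regime p = Θ(1/n^{2/3}) E[X] diverges (above the triangle threshold p ~ 1/n).


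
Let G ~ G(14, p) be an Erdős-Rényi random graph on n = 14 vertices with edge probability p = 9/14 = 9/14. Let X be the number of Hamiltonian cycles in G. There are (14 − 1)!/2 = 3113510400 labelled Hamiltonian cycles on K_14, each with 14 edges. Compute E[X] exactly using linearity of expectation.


K_14 has (14 − 1)!/2 = 3113510400 labelled Hamiltonian cycles.
For each such Hamiltonian cycle H, let X_H = 1 if all 14 edges of H are present in G. Then P[X_H = 1] = p^{14} = (9/14)^{14} = 22876792454961/11112006825558016.
Summing the indicators: E[X] = Σ_H E[X_H] = 3113510400 · p^{14} = 3113510400 · 22876792454961/11112006825558016 = 19873641525435994725/3100448333024.
Numerically: E[X] ≈ 6.40993e+06.

E[X] = 3113510400 · (9/14)^{14} = 19873641525435994725/3100448333024 ≈ 6.40993e+06.


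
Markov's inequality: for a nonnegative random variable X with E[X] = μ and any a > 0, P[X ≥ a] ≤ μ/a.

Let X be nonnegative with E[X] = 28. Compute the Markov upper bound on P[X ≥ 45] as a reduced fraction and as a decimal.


μ = E[X] = 28, a = 45.
Markov: P[X ≥ 45] ≤ μ/a = (28)/45 = 28/45.
Numerically: ≈ 0.622222.
(Since a = 45 > μ = 28.000000, the bound 28/45 is < 1 and informative.)

P[X ≥ 45] ≤ 28/45 ≈ 0.622222.


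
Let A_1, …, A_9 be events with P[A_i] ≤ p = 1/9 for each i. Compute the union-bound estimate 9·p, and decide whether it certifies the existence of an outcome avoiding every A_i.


Union bound: P[∪_{i=1}^{9} A_i] ≤ Σ_i P[A_i] ≤ 9·p = 9·(1/9) = 1.
Numerically: 1 ≈ 1.0000.
Is 1 < 1? NO.
Since the bound 1 is ≥ 1, the union bound is uninformative here; it does NOT by itself certify existence.

9·p = 1 ≈ 1.0000; existence NOT certified by the union bound.


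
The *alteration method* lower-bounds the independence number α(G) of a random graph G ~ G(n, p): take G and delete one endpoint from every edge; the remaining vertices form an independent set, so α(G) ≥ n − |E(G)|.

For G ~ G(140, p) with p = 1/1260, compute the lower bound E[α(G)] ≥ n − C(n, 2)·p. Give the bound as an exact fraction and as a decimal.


E[|E(G)|] = C(140, 2)·p = 9730 · (1/1260) = 139/18.
E[α(G)] ≥ n − E[|E(G)|] = 140 − 139/18 = 2381/18.
Numerically: ≈ 132.277778.
(This is only a lower bound; the true E[α(G)] may be larger.)

E[α(G)] ≥ 2381/18 ≈ 132.277778.


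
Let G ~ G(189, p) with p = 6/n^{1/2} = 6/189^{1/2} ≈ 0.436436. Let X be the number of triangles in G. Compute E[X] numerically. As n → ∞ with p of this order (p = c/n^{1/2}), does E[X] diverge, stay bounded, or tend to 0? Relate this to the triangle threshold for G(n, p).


Number of potential triangles: C(189, 3) = 1107414.
Each occurs with probability p³ ≈ (0.436436)³ ≈ 8.31306249e-02.
By linearity: E[X] = C(189, 3)·p³ ≈ 1107414 · 8.31306249e-02 ≈ 92060.017790.
Since α = 1/2 < 1, p = c/n^{1/2} ≫ 1/n is above the triangle threshold p ~ 1/n. Asymptotically E[X] ~ (c³/6)·n^{3(1−α)} = (6³/6)·n^{1.5} → ∞; triangles are abundant w.h.p.

E[X] ≈ 92060.017790; in regime p = Θ(1/n^{1/2}) E[X] diverges (above the triangle threshold p ~ 1/n).


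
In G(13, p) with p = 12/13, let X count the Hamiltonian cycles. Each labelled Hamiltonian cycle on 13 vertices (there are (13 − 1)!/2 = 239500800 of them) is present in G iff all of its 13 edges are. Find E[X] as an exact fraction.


K_13 has (13 − 1)!/2 = 239500800 labelled Hamiltonian cycles.
For each such Hamiltonian cycle H, let X_H = 1 if all 13 edges of H are present in G. Then P[X_H = 1] = p^{13} = (12/13)^{13} = 106993205379072/302875106592253.
By linearity of expectation: E[X] = Σ_H E[X_H] = 239500800 · p^{13} = 239500800 · 106993205379072/302875106592253 = 25624958282852047257600/302875106592253.
Numerically: E[X] ≈ 8.461e+07.

E[X] = 239500800 · (12/13)^{13} = 25624958282852047257600/302875106592253 ≈ 8.461e+07.


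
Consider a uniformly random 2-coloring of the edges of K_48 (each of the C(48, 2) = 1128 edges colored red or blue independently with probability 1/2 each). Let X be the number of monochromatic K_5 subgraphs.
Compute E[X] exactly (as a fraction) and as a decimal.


Let X = Σ_S X_S over the C(48, 5) = 1712304 subsets S of size 5, where X_S = 1 if the K_5 on S is monochromatic.
For a fixed S, the K_5 on S has C(5, 2) = 10 edges. P[all 10 edges red] = (1/2)^10, and likewise for blue, so P[monochromatic] = 2·(1/2)^10 = 2^{1 − 10} = 1/512.
By linearity of expectation: E[X] = C(48, 5) · 2^{1 − 10} = 1712304 · 1/512 = 107019/32.
Numerically: E[X] ≈ 3344.3438.

E[X] = C(48,5)·2^(1−C(5,2)) = 107019/32 ≈ 3344.3438.


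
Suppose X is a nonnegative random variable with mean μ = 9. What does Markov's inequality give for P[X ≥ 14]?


μ = E[X] = 9, a = 14.
Markov: P[X ≥ 14] ≤ μ/a = (9)/14 = 9/14.
Numerically: ≈ 0.6429.
(Since a = 14 > μ = 9.0000, the bound 9/14 is < 1 and informative.)

P[X ≥ 14] ≤ 9/14 ≈ 0.6429.


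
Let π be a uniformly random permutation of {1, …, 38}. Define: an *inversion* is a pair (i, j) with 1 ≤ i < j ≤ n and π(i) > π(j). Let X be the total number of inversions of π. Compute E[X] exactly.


Write X = Σ X_I over the C(38, 2) = 703 pairs i < j, with X_I the indicator of one inversion.
There are 703 indicators.
For each fixed pair i < j, the values π(i) and π(j) are two distinct elements of {1, …, 38} in uniformly random order; by symmetry P[π(i) > π(j)] = 1/2.
By linearity: E[X] = 703 · (1/2) = C(38, 2) · (1/2) = 703/2 = 703/2 ≈ 351.500000.

E[X] = 703/2 = 351.500000.


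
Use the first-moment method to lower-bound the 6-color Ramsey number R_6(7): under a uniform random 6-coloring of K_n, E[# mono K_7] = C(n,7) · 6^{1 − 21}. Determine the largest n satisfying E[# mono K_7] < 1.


We need C(n, 7) · 6^{1 − 21} < 1, i.e. C(n, 7) < 6^{21 − 1} = 3656158440062976.
Check values of n near the boundary:
  n = 565: C(565, 7) = 3513212521235560; 3513212521235560 < 3656158440062976? YES
  n = 566: C(566, 7) = 3557206237959440; 3557206237959440 < 3656158440062976? YES
  n = 567: C(567, 7) = 3601671315933933; 3601671315933933 < 3656158440062976? YES
  n = 568: C(568, 7) = 3646611956239704; 3646611956239704 < 3656158440062976? YES
  n = 569: C(569, 7) = 3692032389858348; 3692032389858348 < 3656158440062976? NO
  n = 570: C(570, 7) = 3737936877831720; 3737936877831720 < 3656158440062976? NO
The largest n with C(n, 7) < 3656158440062976 is n = 568 (where E[X] = 16882462760369/16926659444736 ≈ 0.997). Hence R_6(7) > 568, i.e. R_6(7) ≥ 569.

Largest n = 568; hence R_6(7) > 568.


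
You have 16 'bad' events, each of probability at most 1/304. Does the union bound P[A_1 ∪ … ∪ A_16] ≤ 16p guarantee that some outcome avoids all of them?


Union bound: P[∪_{i=1}^{16} A_i] ≤ Σ_i P[A_i] ≤ 16·p = 16·(1/304) = 1/19.
Numerically: 1/19 ≈ 0.052632.
Is 1/19 < 1? YES.
Since P[∪ A_i] ≤ 1/19 < 1, the complement has P[∩ A_i^c] ≥ 1 − 1/19 = 18/19 > 0, so some outcome avoids every A_i.

16·p = 1/19 ≈ 0.052632; existence CERTIFIED by the union bound.


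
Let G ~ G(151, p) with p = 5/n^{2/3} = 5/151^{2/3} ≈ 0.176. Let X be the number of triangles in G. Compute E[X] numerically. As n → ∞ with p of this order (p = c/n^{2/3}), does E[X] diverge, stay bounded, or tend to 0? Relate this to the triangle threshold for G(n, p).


Number of potential triangles: C(151, 3) = 562475.
Each occurs with probability p³ ≈ (0.176)³ ≈ 5.48222e-03.
By linearity: E[X] = C(151, 3)·p³ ≈ 562475 · 5.48222e-03 ≈ 3083.609.
Since α = 2/3 < 1, p = c/n^{2/3} ≫ 1/n is above the triangle threshold p ~ 1/n. Asymptotically E[X] ~ (c³/6)·n^{3(1−α)} = (5³/6)·n^{1} → ∞; triangles are abundant w.h.p.

E[X] ≈ 3083.609; in regime p = Θ(1/n^{2/3}) E[X] diverges (above the triangle threshold p ~ 1/n).


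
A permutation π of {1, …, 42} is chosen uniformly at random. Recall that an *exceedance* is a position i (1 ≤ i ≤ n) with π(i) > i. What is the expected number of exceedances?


Write X = Σ_{i=1}^{42} X_i, where X_i = 1_{π(i) > i}.
For each fixed i, π(i) is uniform over {1, …, 42} (marginal of a uniform permutation), so P[π(i) > i] = (n − i)/n. Summing: Σ_{i=1}^{42} (n − i)/n = (0 + 1 + … + 41)/42 = 42(42 − 1)/(2·42) = (42 − 1)/2.
Hence E[X] = Σ_{i=1}^{42} (42 − i)/42 = 41/2 ≈ 20.5000.

E[X] = 41/2 = 20.5000.


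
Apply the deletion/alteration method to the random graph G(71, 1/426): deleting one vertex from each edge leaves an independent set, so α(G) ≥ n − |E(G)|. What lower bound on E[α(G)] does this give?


E[|E(G)|] = C(71, 2)·p = 2485 · (1/426) = 35/6.
E[α(G)] ≥ n − E[|E(G)|] = 71 − 35/6 = 391/6.
Numerically: ≈ 65.1667.
(This is only a lower bound; the true E[α(G)] may be larger.)

E[α(G)] ≥ 391/6 ≈ 65.1667.


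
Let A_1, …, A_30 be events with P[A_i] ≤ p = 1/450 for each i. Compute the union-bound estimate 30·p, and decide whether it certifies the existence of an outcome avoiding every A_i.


Union bound: P[∪_{i=1}^{30} A_i] ≤ Σ_i P[A_i] ≤ 30·p = 30·(1/450) = 1/15.
Numerically: 1/15 ≈ 0.067.
Is 1/15 < 1? YES.
Since P[∪ A_i] ≤ 1/15 < 1, the complement has P[∩ A_i^c] ≥ 1 − 1/15 = 14/15 > 0, so some outcome avoids every A_i.

30·p = 1/15 ≈ 0.067; existence CERTIFIED by the union bound.


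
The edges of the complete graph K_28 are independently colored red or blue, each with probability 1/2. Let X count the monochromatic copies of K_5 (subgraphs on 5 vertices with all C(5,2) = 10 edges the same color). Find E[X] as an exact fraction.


Let X = Σ_S X_S over the C(28, 5) = 98280 subsets S of size 5, where X_S = 1 if the K_5 on S is monochromatic.
For a fixed S, the K_5 on S has C(5, 2) = 10 edges. P[all 10 edges red] = (1/2)^10, and likewise for blue, so P[monochromatic] = 2·(1/2)^10 = 2^{1 − 10} = 1/512.
Summing: E[X] = C(28, 5) · 2^{1 − 10} = 98280 · 1/512 = 12285/64.
Numerically: E[X] ≈ 191.9531.

E[X] = C(28,5)·2^(1−C(5,2)) = 12285/64 ≈ 191.9531.


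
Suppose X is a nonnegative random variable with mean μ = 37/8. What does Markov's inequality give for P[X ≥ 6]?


μ = E[X] = 37/8, a = 6.
Markov: P[X ≥ 6] ≤ μ/a = (37/8)/6 = 37/48.
Numerically: ≈ 0.7708.
(Since a = 6 > μ = 4.6250, the bound 37/48 is < 1 and informative.)

P[X ≥ 6] ≤ 37/48 ≈ 0.7708.


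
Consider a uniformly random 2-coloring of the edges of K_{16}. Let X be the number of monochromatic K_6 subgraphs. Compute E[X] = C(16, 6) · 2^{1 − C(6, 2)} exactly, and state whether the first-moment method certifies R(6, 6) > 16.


E[X] = C(16, 6) · 2^{1 − 15} = 8008 · 2^{−14} = 8008/16384.
As a reduced fraction: E[X] = 1001/2048 ≈ 0.48877.
Is E[X] < 1? YES.
Since E[X] < 1, there exists a 2-coloring of K_{16} with no monochromatic K_6; hence R(6, 6) > 16.

E[X] = 1001/2048 ≈ 0.48877; E[X] < 1, so R(6, 6) > 16.


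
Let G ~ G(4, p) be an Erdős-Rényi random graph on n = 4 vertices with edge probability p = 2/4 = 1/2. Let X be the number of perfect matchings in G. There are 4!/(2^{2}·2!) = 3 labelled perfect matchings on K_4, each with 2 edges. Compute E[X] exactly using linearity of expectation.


K_4 has 4!/(2^{2}·2!) = 3 labelled perfect matchings.
For each such perfect matching H, let X_H = 1 if all 2 edges of H are present in G. Then P[X_H = 1] = p^{2} = (1/2)^{2} = 1/4.
Summing the indicators: E[X] = Σ_H E[X_H] = 3 · p^{2} = 3 · 1/4 = 3/4.
Numerically: E[X] ≈ 0.75.

E[X] = 3 · (1/2)^{2} = 3/4 ≈ 0.75.


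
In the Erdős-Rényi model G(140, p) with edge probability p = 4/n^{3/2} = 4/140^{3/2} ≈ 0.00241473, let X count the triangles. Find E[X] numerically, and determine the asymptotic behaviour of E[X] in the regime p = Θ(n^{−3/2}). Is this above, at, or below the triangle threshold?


Number of potential triangles: C(140, 3) = 447580.
Each occurs with probability p³ ≈ (0.00241473)³ ≈ 1.40800376e-08.
By linearity: E[X] = C(140, 3)·p³ ≈ 447580 · 1.40800376e-08 ≈ 0.006302.
Since α = 3/2 > 1, p = c/n^{3/2} = o(1/n) is below the triangle threshold p ~ 1/n. Asymptotically E[X] ~ (c³/6)·n^{3(1−α)} = (4³/6)·n^{-1.5} → 0, so by Markov's inequality G has no triangles w.h.p.

E[X] ≈ 0.006302; in regime p = Θ(1/n^{3/2}) E[X] tends to 0 (below the triangle threshold p ~ 1/n).


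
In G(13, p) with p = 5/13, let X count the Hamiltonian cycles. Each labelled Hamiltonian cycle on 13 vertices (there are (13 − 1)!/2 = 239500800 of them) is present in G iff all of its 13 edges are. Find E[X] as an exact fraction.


K_13 has (13 − 1)!/2 = 239500800 labelled Hamiltonian cycles.
For each such Hamiltonian cycle H, let X_H = 1 if all 13 edges of H are present in G. Then P[X_H = 1] = p^{13} = (5/13)^{13} = 1220703125/302875106592253.
Summing the indicators: E[X] = Σ_H E[X_H] = 239500800 · p^{13} = 239500800 · 1220703125/302875106592253 = 292359375000000000/302875106592253.
Numerically: E[X] ≈ 965.28.

E[X] = 239500800 · (5/13)^{13} = 292359375000000000/302875106592253 ≈ 965.28.


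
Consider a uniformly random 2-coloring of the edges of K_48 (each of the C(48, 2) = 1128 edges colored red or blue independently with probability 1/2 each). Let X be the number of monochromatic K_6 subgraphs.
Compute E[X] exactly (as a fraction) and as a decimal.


Let X = Σ_S X_S over the C(48, 6) = 12271512 subsets S of size 6, where X_S = 1 if the K_6 on S is monochromatic.
For a fixed S, the K_6 on S has C(6, 2) = 15 edges. P[all 15 edges red] = (1/2)^15, and likewise for blue, so P[monochromatic] = 2·(1/2)^15 = 2^{1 − 15} = 1/16384.
By linearity of expectation: E[X] = C(48, 6) · 2^{1 − 15} = 12271512 · 1/16384 = 1533939/2048.
Numerically: E[X] ≈ 748.9937.

E[X] = C(48,6)·2^(1−C(6,2)) = 1533939/2048 ≈ 748.9937.


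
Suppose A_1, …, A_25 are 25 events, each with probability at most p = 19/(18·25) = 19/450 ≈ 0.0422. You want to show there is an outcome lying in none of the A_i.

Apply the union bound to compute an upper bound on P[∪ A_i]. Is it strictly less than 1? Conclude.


Union bound: P[∪_{i=1}^{25} A_i] ≤ Σ_i P[A_i] ≤ 25·p = 25·(19/450) = 19/18.
Numerically: 19/18 ≈ 1.0556.
Is 19/18 < 1? NO.
Since the bound 19/18 is ≥ 1, the union bound is uninformative here; it does NOT by itself certify existence.

25·p = 19/18 ≈ 1.0556; existence NOT certified by the union bound.


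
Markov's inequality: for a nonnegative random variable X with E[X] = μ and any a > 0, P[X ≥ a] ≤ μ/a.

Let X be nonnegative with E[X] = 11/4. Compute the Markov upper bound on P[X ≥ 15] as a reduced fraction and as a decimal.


μ = E[X] = 11/4, a = 15.
Markov: P[X ≥ 15] ≤ μ/a = (11/4)/15 = 11/60.
Numerically: ≈ 0.183333.
(Since a = 15 > μ = 2.750000, the bound 11/60 is < 1 and informative.)

P[X ≥ 15] ≤ 11/60 ≈ 0.183333.


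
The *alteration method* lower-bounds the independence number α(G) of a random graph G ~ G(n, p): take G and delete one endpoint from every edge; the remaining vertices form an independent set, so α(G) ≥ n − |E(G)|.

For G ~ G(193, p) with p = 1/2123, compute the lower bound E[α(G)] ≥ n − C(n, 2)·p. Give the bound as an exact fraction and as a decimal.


E[|E(G)|] = C(193, 2)·p = 18528 · (1/2123) = 96/11.
E[α(G)] ≥ n − E[|E(G)|] = 193 − 96/11 = 2027/11.
Numerically: ≈ 184.2727.
(This is only a lower bound; the true E[α(G)] may be larger.)

E[α(G)] ≥ 2027/11 ≈ 184.2727.


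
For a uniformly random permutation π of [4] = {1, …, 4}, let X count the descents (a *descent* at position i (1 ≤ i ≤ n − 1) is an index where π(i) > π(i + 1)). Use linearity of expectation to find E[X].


Write X = Σ X_I over i = 1, …, 3, with X_I the indicator of one descent.
There are 3 indicators.
For each fixed i, the pair (π(i), π(i+1)) is a uniformly random ordered pair of distinct values from {1, …, 4}; by symmetry P[π(i) > π(i+1)] = 1/2.
By linearity: E[X] = 3 · (1/2) = (4 − 1) · (1/2) = 3/2 ≈ 1.50000.

E[X] = 3/2 = 1.50000.


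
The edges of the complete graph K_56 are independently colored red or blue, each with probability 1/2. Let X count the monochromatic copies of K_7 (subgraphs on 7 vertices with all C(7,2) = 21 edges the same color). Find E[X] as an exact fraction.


Let X = Σ_S X_S over the C(56, 7) = 231917400 subsets S of size 7, where X_S = 1 if the K_7 on S is monochromatic.
For a fixed S, the K_7 on S has C(7, 2) = 21 edges. P[all 21 edges red] = (1/2)^21, and likewise for blue, so P[monochromatic] = 2·(1/2)^21 = 2^{1 − 21} = 1/1048576.
By linearity of expectation: E[X] = C(56, 7) · 2^{1 − 21} = 231917400 · 1/1048576 = 28989675/131072.
Numerically: E[X] ≈ 221.174.

E[X] = C(56,7)·2^(1−C(7,2)) = 28989675/131072 ≈ 221.174.


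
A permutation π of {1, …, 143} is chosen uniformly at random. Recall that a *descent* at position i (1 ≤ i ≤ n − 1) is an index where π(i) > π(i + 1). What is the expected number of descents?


Write X = Σ X_I over i = 1, …, 142, with X_I the indicator of one descent.
There are 142 indicators.
For each fixed i, the pair (π(i), π(i+1)) is a uniformly random ordered pair of distinct values from {1, …, 143}; by symmetry P[π(i) > π(i+1)] = 1/2.
By linearity: E[X] = 142 · (1/2) = (143 − 1) · (1/2) = 71 ≈ 71.0000.

E[X] = 71 = 71.0000.


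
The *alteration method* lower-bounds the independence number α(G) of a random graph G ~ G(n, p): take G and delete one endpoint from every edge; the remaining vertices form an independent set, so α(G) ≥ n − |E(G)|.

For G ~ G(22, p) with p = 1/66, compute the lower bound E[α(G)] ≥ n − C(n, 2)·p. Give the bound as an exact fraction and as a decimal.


E[|E(G)|] = C(22, 2)·p = 231 · (1/66) = 7/2.
E[α(G)] ≥ n − E[|E(G)|] = 22 − 7/2 = 37/2.
Numerically: ≈ 18.500.
(This is only a lower bound; the true E[α(G)] may be larger.)

E[α(G)] ≥ 37/2 ≈ 18.500.


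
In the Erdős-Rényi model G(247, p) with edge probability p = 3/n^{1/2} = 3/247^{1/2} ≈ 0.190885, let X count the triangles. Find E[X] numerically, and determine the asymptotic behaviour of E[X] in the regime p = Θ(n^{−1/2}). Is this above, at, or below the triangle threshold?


Number of potential triangles: C(247, 3) = 2481115.
Each occurs with probability p³ ≈ (0.190885)³ ≈ 6.95533951e-03.
By linearity: E[X] = C(247, 3)·p³ ≈ 2481115 · 6.95533951e-03 ≈ 17256.997199.
Since α = 1/2 < 1, p = c/n^{1/2} ≫ 1/n is above the triangle threshold p ~ 1/n. Asymptotically E[X] ~ (c³/6)·n^{3(1−α)} = (3³/6)·n^{1.5} → ∞; triangles are abundant w.h.p.

E[X] ≈ 17256.997199; in regime p = Θ(1/n^{1/2}) E[X] diverges (above the triangle threshold p ~ 1/n).


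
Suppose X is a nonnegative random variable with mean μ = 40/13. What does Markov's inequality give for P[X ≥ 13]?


μ = E[X] = 40/13, a = 13.
Markov: P[X ≥ 13] ≤ μ/a = (40/13)/13 = 40/169.
Numerically: ≈ 0.237.
(Since a = 13 > μ = 3.077, the bound 40/169 is < 1 and informative.)

P[X ≥ 13] ≤ 40/169 ≈ 0.237.


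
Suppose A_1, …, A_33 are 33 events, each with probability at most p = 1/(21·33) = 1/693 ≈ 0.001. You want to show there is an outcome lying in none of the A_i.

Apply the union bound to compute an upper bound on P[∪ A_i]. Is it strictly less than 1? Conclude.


Union bound: P[∪_{i=1}^{33} A_i] ≤ Σ_i P[A_i] ≤ 33·p = 33·(1/693) = 1/21.
Numerically: 1/21 ≈ 0.048.
Is 1/21 < 1? YES.
Since P[∪ A_i] ≤ 1/21 < 1, the complement has P[∩ A_i^c] ≥ 1 − 1/21 = 20/21 > 0, so some outcome avoids every A_i.

33·p = 1/21 ≈ 0.048; existence CERTIFIED by the union bound.


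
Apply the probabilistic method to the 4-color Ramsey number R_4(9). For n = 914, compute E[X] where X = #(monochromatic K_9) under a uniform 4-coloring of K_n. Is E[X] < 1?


E[X] = C(914, 9) · 4^{1 − 36} = 1179217089587653905932 · 4^{−35} = 1179217089587653905932/1180591620717411303424.
As a reduced fraction: E[X] = 294804272396913476483/295147905179352825856 ≈ 0.9988.
Is E[X] < 1? YES.
Since E[X] < 1, there exists a 4-coloring of K_{914} with no monochromatic K_9; hence R_4(9) > 914.

E[X] = 294804272396913476483/295147905179352825856 ≈ 0.9988; E[X] < 1, so R_4(9) > 914.


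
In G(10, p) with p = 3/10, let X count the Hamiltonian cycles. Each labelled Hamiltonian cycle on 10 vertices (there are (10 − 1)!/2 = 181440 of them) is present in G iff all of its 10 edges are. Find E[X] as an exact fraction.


K_10 has (10 − 1)!/2 = 181440 labelled Hamiltonian cycles.
For each such Hamiltonian cycle H, let X_H = 1 if all 10 edges of H are present in G. Then P[X_H = 1] = p^{10} = (3/10)^{10} = 59049/10000000000.
Summing the indicators: E[X] = Σ_H E[X_H] = 181440 · p^{10} = 181440 · 59049/10000000000 = 33480783/31250000.
Numerically: E[X] ≈ 1.07139.

E[X] = 181440 · (3/10)^{10} = 33480783/31250000 ≈ 1.07139.


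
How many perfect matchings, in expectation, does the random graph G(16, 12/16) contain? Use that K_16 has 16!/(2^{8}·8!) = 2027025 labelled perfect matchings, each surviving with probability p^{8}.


K_16 has 16!/(2^{8}·8!) = 2027025 labelled perfect matchings.
For each such perfect matching H, let X_H = 1 if all 8 edges of H are present in G. Then P[X_H = 1] = p^{8} = (3/4)^{8} = 6561/65536.
Summing the indicators: E[X] = Σ_H E[X_H] = 2027025 · p^{8} = 2027025 · 6561/65536 = 13299311025/65536.
Numerically: E[X] ≈ 2.03e+05.

E[X] = 2027025 · (3/4)^{8} = 13299311025/65536 ≈ 2.03e+05.


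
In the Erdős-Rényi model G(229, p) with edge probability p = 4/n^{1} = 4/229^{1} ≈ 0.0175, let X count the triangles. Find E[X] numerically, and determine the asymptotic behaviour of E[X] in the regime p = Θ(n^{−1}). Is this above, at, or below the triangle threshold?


Number of potential triangles: C(229, 3) = 1975354.
Each occurs with probability p³ ≈ (0.0175)³ ≈ 5.32934e-06.
By linearity: E[X] = C(229, 3)·p³ ≈ 1975354 · 5.32934e-06 ≈ 10.527.
Here α = 1, so p = 4/n is exactly at the triangle threshold p ~ 1/n. Asymptotically E[X] → c³/6 = 4³/6 = 32/3 ≈ 10.667, a bounded constant. In this regime the triangle count is asymptotically Poisson(c³/6).

E[X] ≈ 10.527; in regime p = Θ(1/n^{1}) E[X] stays bounded (at the triangle threshold p ~ 1/n).


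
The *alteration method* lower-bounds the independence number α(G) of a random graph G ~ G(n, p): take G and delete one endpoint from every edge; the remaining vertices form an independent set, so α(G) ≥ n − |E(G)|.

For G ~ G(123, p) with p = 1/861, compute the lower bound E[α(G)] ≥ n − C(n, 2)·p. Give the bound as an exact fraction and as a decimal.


E[|E(G)|] = C(123, 2)·p = 7503 · (1/861) = 61/7.
E[α(G)] ≥ n − E[|E(G)|] = 123 − 61/7 = 800/7.
Numerically: ≈ 114.2857.
(This is only a lower bound; the true E[α(G)] may be larger.)

E[α(G)] ≥ 800/7 ≈ 114.2857.


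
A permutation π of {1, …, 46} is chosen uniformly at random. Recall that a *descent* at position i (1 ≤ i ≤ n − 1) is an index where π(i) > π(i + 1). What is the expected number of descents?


Write X = Σ X_I over i = 1, …, 45, with X_I the indicator of one descent.
There are 45 indicators.
For each fixed i, the pair (π(i), π(i+1)) is a uniformly random ordered pair of distinct values from {1, …, 46}; by symmetry P[π(i) > π(i+1)] = 1/2.
By linearity: E[X] = 45 · (1/2) = (46 − 1) · (1/2) = 45/2 ≈ 22.5000.

E[X] = 45/2 = 22.5000.


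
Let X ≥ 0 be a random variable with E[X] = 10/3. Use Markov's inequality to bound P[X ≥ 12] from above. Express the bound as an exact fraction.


μ = E[X] = 10/3, a = 12.
Markov: P[X ≥ 12] ≤ μ/a = (10/3)/12 = 5/18.
Numerically: ≈ 0.277778.
(Since a = 12 > μ = 3.333333, the bound 5/18 is < 1 and informative.)

P[X ≥ 12] ≤ 5/18 ≈ 0.277778.


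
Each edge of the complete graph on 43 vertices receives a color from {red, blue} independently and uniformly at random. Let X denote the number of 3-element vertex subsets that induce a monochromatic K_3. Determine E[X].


Let X = Σ_S X_S over the C(43, 3) = 12341 subsets S of size 3, where X_S = 1 if the K_3 on S is monochromatic.
For a fixed S, the K_3 on S has C(3, 2) = 3 edges. P[all 3 edges red] = (1/2)^3, and likewise for blue, so P[monochromatic] = 2·(1/2)^3 = 2^{1 − 3} = 1/4.
Summing: E[X] = C(43, 3) · 2^{1 − 3} = 12341 · 1/4 = 12341/4.
Numerically: E[X] ≈ 3085.2500.

E[X] = C(43,3)·2^(1−C(3,2)) = 12341/4 ≈ 3085.2500.


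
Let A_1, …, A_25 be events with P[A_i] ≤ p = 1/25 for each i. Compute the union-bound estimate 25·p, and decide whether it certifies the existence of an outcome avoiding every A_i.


Union bound: P[∪_{i=1}^{25} A_i] ≤ Σ_i P[A_i] ≤ 25·p = 25·(1/25) = 1.
Numerically: 1 ≈ 1.000000.
Is 1 < 1? NO.
Since the bound 1 is ≥ 1, the union bound is uninformative here; it does NOT by itself certify existence.

25·p = 1 ≈ 1.000000; existence NOT certified by the union bound.


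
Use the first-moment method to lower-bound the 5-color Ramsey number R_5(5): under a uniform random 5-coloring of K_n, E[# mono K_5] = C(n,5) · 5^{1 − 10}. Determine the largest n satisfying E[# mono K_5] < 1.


We need C(n, 5) · 5^{1 − 10} < 1, i.e. C(n, 5) < 5^{10 − 1} = 1953125.
Check values of n near the boundary:
  n = 44: C(44, 5) = 1086008; 1086008 < 1953125? YES
  n = 45: C(45, 5) = 1221759; 1221759 < 1953125? YES
  n = 46: C(46, 5) = 1370754; 1370754 < 1953125? YES
  n = 47: C(47, 5) = 1533939; 1533939 < 1953125? YES
  n = 48: C(48, 5) = 1712304; 1712304 < 1953125? YES
  n = 49: C(49, 5) = 1906884; 1906884 < 1953125? YES
  n = 50: C(50, 5) = 2118760; 2118760 < 1953125? NO
The largest n with C(n, 5) < 1953125 is n = 49 (where E[X] = 1906884/1953125 ≈ 0.976325). Hence R_5(5) > 49, i.e. R_5(5) ≥ 50.

Largest n = 49; hence R_5(5) > 49.


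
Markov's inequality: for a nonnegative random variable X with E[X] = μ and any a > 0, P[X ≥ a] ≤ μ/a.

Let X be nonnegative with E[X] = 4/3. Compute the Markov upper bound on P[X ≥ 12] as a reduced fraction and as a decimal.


μ = E[X] = 4/3, a = 12.
Markov: P[X ≥ 12] ≤ μ/a = (4/3)/12 = 1/9.
Numerically: ≈ 0.111111.
(Since a = 12 > μ = 1.333333, the bound 1/9 is < 1 and informative.)

P[X ≥ 12] ≤ 1/9 ≈ 0.111111.
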